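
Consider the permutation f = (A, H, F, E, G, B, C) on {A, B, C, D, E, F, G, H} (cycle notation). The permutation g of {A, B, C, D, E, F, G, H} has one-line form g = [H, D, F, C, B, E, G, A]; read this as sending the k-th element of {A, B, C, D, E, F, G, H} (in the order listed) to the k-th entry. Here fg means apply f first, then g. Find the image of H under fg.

(fg)(H) = g(f(H)). f(H) = F, then g(F) = E. So (fg)(H) = E.

E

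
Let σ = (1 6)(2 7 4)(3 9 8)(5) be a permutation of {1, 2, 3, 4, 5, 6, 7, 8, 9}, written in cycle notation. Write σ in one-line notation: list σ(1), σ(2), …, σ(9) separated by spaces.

Image by image: 1→6, 2→7, 3→9, 4→2, 5→5, 6→1, 7→4, 8→3, 9→8.
So the one-line form is 6 7 9 2 5 1 4 3 8.

6 7 9 2 5 1 4 3 8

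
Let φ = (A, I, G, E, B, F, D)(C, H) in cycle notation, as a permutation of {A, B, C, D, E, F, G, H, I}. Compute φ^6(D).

D lies in the 7-cycle (A, I, G, E, B, F, D).
Stepping 6 places around the cycle: D → A → I → G → E → B → F.

F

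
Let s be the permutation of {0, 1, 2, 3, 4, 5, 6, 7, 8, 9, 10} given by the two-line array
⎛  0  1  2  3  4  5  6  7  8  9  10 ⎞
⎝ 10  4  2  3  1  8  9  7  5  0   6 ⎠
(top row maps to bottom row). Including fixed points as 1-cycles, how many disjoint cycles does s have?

The cycle decomposition is (0 10 6 9)(1 4)(2)(3)(5 8)(7), which has 6 cycles (counting 1-cycles).

6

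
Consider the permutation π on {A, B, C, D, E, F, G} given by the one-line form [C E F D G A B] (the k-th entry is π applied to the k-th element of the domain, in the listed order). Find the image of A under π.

A is element number 1 of the domain, and entry number 1 of the one-line form is C, so π(A) = C.

C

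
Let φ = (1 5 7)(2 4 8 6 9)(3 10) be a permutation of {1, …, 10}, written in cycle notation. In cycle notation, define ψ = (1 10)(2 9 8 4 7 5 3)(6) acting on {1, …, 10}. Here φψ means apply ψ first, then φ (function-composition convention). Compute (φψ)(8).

First apply ψ: ψ(8) = 4, then φ(4) = 8. Thus (φψ)(8) = 8.

8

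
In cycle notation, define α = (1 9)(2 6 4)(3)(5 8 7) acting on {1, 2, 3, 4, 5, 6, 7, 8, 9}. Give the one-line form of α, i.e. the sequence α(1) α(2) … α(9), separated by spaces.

9 6 3 2 8 4 5 7 1

Reading each image from the cycles: 1→9, 2→6, 3→3, 4→2, 5→8, 6→4, 7→5, 8→7, 9→1.
Listing these in domain order gives 9 6 3 2 8 4 5 7 1.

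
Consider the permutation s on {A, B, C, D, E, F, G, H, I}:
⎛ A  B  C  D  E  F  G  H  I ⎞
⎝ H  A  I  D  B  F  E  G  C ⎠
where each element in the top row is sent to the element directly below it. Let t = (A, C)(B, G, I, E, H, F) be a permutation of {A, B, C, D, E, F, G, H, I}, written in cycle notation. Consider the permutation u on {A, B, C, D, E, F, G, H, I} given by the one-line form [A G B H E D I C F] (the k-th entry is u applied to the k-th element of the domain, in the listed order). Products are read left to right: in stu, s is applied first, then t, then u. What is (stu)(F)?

Chase F: s(F) = F; t(F) = B; u(B) = G. Hence (stu)(F) = G.

G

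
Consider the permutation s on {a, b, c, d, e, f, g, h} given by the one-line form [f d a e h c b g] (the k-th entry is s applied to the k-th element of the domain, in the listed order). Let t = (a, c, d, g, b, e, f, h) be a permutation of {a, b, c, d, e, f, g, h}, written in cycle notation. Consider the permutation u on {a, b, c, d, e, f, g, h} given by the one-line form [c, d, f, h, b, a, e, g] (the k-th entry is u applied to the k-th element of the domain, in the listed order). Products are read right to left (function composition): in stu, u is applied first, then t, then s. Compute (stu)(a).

(stu)(a) = s(t(u(a))). u(a) = c, then t(c) = d, then s(d) = e, so the result is e.

e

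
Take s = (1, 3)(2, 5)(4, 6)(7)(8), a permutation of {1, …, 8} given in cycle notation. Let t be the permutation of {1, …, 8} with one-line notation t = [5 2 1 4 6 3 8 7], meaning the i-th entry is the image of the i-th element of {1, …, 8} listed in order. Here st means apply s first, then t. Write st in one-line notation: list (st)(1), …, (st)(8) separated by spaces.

1 6 5 3 2 4 8 7

(st)(x) = t(s(x)). Computing each image: t(s(1)) = t(3) = 1, t(s(2)) = t(5) = 6, t(s(3)) = t(1) = 5, t(s(4)) = t(6) = 3, t(s(5)) = t(2) = 2, t(s(6)) = t(4) = 4, t(s(7)) = t(7) = 8, t(s(8)) = t(8) = 7.
Hence st = [1 6 5 3 2 4 8 7].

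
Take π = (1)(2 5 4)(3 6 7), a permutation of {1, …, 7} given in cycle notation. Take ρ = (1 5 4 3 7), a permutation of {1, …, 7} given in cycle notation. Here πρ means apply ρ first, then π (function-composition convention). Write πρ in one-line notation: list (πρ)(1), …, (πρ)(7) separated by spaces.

(πρ)(x) = π(ρ(x)). Computing each image: π(ρ(1)) = π(5) = 4, π(ρ(2)) = π(2) = 5, π(ρ(3)) = π(7) = 3, π(ρ(4)) = π(3) = 6, π(ρ(5)) = π(4) = 2, π(ρ(6)) = π(6) = 7, π(ρ(7)) = π(1) = 1.
Hence πρ = [4 5 3 6 2 7 1].

4 5 3 6 2 7 1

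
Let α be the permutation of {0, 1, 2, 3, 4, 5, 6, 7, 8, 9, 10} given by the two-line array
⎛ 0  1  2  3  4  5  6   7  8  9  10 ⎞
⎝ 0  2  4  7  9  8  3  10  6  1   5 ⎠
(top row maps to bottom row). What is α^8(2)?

2

Tracing 2 → 4 → … returns to 2 after 4 steps, so 2 lies in a 4-cycle (1 2 4 9).
On a 4-cycle, α^4 is the identity, so α^8 = α^0 there (8 ≡ 0 mod 4).
So α^8(2) = 2.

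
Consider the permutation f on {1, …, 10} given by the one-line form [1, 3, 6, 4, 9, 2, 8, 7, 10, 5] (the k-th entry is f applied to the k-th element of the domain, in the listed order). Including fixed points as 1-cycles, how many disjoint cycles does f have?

5

The cycle decomposition is (1)(2 3 6)(4)(5 9 10)(7 8), which has 5 cycles (counting 1-cycles).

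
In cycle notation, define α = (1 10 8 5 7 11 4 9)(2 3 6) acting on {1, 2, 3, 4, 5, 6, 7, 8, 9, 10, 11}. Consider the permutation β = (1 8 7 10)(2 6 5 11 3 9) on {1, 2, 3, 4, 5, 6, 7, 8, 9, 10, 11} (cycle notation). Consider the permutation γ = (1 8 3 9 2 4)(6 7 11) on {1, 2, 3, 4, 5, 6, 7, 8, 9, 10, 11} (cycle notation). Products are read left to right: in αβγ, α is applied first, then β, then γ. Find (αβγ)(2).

Apply the permutations in order: α(2) = 3, then β(3) = 9, then γ(9) = 2. So (αβγ)(2) = 2.

2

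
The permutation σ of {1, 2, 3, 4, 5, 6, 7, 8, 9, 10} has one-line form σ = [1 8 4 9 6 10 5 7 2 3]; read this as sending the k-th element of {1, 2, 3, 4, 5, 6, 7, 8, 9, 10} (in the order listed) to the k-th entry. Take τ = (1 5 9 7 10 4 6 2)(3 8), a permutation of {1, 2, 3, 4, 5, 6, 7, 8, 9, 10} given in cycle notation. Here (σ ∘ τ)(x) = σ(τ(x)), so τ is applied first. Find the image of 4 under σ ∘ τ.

τ(4) = 6, then σ(6) = 10; composing gives (σ ∘ τ)(4) = 10.

10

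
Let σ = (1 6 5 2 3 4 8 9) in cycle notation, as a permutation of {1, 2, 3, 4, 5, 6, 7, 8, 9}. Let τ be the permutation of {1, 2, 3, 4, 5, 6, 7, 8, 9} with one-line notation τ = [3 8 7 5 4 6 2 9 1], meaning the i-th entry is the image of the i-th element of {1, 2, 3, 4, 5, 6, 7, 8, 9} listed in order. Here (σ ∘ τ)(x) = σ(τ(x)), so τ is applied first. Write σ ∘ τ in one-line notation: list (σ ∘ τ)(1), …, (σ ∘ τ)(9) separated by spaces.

For each element, apply τ then σ: 1 → 3 → 4; 2 → 8 → 9; 3 → 7 → 7; 4 → 5 → 2; 5 → 4 → 8; 6 → 6 → 5; 7 → 2 → 3; 8 → 9 → 1; 9 → 1 → 6.
Collecting the images, σ ∘ τ = [4 9 7 2 8 5 3 1 6].

4 9 7 2 8 5 3 1 6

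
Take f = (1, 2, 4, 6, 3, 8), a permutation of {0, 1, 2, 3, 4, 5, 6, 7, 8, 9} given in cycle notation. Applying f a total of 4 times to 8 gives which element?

6

8 lies in the 6-cycle (1, 2, 4, 6, 3, 8).
Stepping 4 places around the cycle: 8 → 1 → 2 → 4 → 6.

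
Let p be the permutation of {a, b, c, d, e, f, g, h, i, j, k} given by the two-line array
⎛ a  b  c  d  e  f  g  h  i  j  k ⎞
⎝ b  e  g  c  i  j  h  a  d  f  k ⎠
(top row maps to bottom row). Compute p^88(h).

Tracing h → a → … returns to h after 8 steps, so h lies in an 8-cycle (a b e i d c g h).
On an 8-cycle, p^8 is the identity, so p^88 = p^0 there (88 ≡ 0 mod 8).
So p^88(h) = h.

h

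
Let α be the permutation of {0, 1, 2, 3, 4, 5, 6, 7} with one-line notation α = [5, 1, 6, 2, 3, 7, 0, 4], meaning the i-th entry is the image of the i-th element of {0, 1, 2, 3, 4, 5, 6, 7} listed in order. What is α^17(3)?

Tracing 3 → 2 → … returns to 3 after 7 steps, so 3 lies in a 7-cycle (0, 5, 7, 4, 3, 2, 6).
On a 7-cycle, α^7 is the identity, so α^17 = α^3 there (17 ≡ 3 mod 7).
Stepping 3 places around the cycle: 3 → 2 → 6 → 0.

0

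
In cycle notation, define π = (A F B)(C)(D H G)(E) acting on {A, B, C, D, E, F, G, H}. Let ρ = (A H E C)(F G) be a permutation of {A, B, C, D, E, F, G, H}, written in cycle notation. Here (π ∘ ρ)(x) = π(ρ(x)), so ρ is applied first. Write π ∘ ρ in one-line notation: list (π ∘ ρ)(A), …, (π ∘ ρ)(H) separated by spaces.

(π ∘ ρ)(x) = π(ρ(x)). Computing each image: π(ρ(A)) = π(H) = G, π(ρ(B)) = π(B) = A, π(ρ(C)) = π(A) = F, π(ρ(D)) = π(D) = H, π(ρ(E)) = π(C) = C, π(ρ(F)) = π(G) = D, π(ρ(G)) = π(F) = B, π(ρ(H)) = π(E) = E.
Hence π ∘ ρ = [G A F H C D B E].

G A F H C D B E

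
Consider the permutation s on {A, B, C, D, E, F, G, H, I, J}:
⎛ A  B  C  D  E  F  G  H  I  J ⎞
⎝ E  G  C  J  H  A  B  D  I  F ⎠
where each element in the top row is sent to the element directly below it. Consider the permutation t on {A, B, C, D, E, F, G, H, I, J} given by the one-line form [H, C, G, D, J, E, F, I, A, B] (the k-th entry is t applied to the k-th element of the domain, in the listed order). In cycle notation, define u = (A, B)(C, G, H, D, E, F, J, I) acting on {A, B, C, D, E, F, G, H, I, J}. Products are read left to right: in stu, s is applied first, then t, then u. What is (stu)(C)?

H

Chase C: s(C) = C; t(C) = G; u(G) = H. Hence (stu)(C) = H.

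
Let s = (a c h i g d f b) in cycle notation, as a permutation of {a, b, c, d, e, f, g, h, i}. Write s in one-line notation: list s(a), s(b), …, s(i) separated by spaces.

c a h f e b d i g

Image by image: a↦c, b↦a, c↦h, d↦f, e↦e, f↦b, g↦d, h↦i, i↦g.
So the one-line form is c a h f e b d i g.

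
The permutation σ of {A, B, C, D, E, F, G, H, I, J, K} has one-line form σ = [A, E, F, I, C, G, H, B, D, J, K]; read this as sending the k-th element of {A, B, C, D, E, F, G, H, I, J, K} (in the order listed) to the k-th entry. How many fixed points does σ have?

3

The fixed points (elements with σ(x) = x) are {A, J, K}, so there are 3.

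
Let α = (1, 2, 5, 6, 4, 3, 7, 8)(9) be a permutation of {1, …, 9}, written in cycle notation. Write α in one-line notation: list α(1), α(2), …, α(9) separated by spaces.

2 5 7 3 6 4 8 1 9

Each element maps to the next entry in its cycle (wrapping to the front): 1↦2, 2↦5, 3↦7, 4↦3, 5↦6, 6↦4, 7↦8, 8↦1, 9↦9.
So the one-line form is 2 5 7 3 6 4 8 1 9.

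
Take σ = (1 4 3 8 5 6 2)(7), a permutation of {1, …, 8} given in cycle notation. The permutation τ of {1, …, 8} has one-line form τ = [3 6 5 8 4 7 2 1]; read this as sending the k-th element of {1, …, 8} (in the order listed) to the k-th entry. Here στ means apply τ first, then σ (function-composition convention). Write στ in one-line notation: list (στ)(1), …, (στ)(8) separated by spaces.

For each element, apply τ then σ: 1 → 3 → 8; 2 → 6 → 2; 3 → 5 → 6; 4 → 8 → 5; 5 → 4 → 3; 6 → 7 → 7; 7 → 2 → 1; 8 → 1 → 4.
So στ in one-line form is 8 2 6 5 3 7 1 4.

8 2 6 5 3 7 1 4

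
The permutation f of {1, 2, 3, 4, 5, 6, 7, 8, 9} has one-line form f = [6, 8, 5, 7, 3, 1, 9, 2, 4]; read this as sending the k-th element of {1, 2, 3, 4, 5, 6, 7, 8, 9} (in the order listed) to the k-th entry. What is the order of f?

6

The disjoint-cycle form of f has cycle lengths 3, 2, 2, 2.
Since disjoint cycles commute, ord(f) = lcm(3, 2, 2, 2) = 6.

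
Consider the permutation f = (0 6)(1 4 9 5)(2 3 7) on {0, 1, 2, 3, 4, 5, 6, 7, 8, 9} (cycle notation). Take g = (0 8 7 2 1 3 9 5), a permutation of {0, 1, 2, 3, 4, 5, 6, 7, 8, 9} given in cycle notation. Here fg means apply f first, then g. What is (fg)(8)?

7

First apply f: f(8) = 8, then g(8) = 7. Thus (fg)(8) = 7.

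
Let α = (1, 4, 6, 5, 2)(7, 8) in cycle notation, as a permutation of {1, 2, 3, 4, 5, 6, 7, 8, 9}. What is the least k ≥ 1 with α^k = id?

10

The disjoint cycles have lengths 5, 2, 1, 1.
Since disjoint cycles commute, ord(α) = lcm(5, 2) = 10.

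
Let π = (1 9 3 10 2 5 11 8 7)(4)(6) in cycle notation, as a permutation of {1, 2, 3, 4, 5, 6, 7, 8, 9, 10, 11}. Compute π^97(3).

1

3 lies in the 9-cycle (1 9 3 10 2 5 11 8 7).
Since the cycle has length 9, π^97 acts on it the same as π^7 (97 mod 9 = 7).
Advancing 7 steps from 3: 3 → 10 → 2 → 5 → 11 → 8 → 7 → 1.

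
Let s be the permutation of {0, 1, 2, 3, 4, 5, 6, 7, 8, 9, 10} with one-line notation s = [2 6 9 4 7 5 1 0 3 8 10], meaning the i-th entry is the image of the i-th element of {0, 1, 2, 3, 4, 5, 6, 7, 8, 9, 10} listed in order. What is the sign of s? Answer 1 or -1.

In disjoint-cycle form the cycle lengths are 7, 2, 1, 1.
A cycle is odd iff its length is even; s has 1 even-length cycle, so sgn(s) = (−1)^1 and s is odd.

-1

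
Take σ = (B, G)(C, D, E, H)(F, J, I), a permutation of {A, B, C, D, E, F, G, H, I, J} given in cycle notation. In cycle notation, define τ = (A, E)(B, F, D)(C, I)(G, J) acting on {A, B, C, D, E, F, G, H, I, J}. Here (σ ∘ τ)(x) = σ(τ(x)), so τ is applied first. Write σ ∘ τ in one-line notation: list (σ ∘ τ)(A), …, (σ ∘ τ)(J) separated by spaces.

(σ ∘ τ)(x) = σ(τ(x)). Computing each image: σ(τ(A)) = σ(E) = H, σ(τ(B)) = σ(F) = J, σ(τ(C)) = σ(I) = F, σ(τ(D)) = σ(B) = G, σ(τ(E)) = σ(A) = A, σ(τ(F)) = σ(D) = E, σ(τ(G)) = σ(J) = I, σ(τ(H)) = σ(H) = C, σ(τ(I)) = σ(C) = D, σ(τ(J)) = σ(G) = B.
Hence σ ∘ τ = [H J F G A E I C D B].

H J F G A E I C D B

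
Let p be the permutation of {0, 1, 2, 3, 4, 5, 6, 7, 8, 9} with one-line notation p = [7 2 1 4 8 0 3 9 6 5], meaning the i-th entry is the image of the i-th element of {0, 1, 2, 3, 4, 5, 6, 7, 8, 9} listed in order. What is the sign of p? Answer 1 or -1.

-1

In disjoint-cycle form the cycle lengths are 4, 4, 2.
A cycle of length ℓ contributes ℓ−1 transpositions, so p is a product of 3 + 3 + 1 = 7 transpositions — odd.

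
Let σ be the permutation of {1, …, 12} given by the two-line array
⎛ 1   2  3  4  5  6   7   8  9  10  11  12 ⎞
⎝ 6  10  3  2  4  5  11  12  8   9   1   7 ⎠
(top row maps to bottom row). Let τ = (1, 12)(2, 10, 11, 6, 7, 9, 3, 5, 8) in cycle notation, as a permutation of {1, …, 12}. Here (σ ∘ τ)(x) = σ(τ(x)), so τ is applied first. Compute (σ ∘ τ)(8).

10

τ(8) = 2, then σ(2) = 10; composing gives (σ ∘ τ)(8) = 10.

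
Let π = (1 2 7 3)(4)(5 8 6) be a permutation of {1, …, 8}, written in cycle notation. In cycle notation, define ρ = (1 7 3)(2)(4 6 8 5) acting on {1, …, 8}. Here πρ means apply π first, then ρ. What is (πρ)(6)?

First apply π: π(6) = 5, then ρ(5) = 4. Thus (πρ)(6) = 4.

4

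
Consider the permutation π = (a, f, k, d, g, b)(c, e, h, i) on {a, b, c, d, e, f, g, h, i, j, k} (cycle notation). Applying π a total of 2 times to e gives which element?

i

e lies in the 4-cycle (c, e, h, i).
Stepping 2 places around the cycle: e → h → i.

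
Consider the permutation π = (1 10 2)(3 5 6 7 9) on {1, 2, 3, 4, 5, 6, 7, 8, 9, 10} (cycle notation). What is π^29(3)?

3 lies in the 5-cycle (3 5 6 7 9).
On a 5-cycle, π^5 is the identity, so π^29 = π^4 there (29 ≡ 4 mod 5).
Stepping 4 places around the cycle: 3 → 5 → 6 → 7 → 9.

9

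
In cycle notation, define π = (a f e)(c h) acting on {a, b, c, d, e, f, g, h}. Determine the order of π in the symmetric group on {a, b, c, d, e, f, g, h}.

The disjoint cycles have lengths 3, 2, 1, 1, 1.
Since disjoint cycles commute, ord(π) = lcm(3, 2) = 6.

6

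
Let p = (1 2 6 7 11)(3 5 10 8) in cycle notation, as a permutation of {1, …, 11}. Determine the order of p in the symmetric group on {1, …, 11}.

The disjoint cycles have lengths 5, 4, 1, 1.
The order is lcm(5, 4) = 20.

20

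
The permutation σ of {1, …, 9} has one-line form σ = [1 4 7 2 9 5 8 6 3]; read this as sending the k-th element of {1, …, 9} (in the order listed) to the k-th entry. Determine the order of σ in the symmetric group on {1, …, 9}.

Decomposing into disjoint cycles gives cycle lengths 6, 2, 1.
Since disjoint cycles commute, ord(σ) = lcm(6, 2) = 6.

6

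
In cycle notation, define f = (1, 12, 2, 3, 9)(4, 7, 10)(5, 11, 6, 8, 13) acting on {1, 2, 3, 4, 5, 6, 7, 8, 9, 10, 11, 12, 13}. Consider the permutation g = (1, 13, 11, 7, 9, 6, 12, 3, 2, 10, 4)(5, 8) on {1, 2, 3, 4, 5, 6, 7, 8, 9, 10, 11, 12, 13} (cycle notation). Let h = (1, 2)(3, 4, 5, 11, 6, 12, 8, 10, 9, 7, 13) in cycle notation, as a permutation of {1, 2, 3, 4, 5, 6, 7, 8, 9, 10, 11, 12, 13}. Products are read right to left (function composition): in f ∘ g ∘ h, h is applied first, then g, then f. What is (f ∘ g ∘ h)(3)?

12

(f ∘ g ∘ h)(3) = f(g(h(3))). h(3) = 4, then g(4) = 1, then f(1) = 12, so the result is 12.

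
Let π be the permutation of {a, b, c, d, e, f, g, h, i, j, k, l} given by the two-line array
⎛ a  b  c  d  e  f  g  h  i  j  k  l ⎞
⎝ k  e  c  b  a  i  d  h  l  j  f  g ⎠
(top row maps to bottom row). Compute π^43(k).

Tracing k → f → … returns to k after 9 steps, so k lies in a 9-cycle (a, k, f, i, l, g, d, b, e).
Since the cycle has length 9, π^43 acts on it the same as π^7 (43 mod 9 = 7).
Advancing 7 steps from k: k → f → i → l → g → d → b → e.

e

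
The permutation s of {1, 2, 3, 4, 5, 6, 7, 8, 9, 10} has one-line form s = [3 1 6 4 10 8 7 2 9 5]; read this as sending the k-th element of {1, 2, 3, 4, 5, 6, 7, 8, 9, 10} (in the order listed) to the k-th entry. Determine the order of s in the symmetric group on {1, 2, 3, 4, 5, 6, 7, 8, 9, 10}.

Decomposing into disjoint cycles gives cycle lengths 5, 2, 1, 1, 1.
The order is lcm(5, 2) = 10.

10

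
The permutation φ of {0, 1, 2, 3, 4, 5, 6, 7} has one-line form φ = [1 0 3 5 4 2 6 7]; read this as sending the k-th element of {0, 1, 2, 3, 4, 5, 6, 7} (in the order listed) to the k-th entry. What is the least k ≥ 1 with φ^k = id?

6

Decomposing into disjoint cycles gives cycle lengths 3, 2, 1, 1, 1.
The order is lcm(3, 2) = 6.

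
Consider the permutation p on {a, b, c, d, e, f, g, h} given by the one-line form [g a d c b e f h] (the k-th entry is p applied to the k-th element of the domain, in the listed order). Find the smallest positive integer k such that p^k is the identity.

Decomposing into disjoint cycles gives cycle lengths 5, 2, 1.
The order of p is the least common multiple of its cycle lengths: lcm(5, 2) = 10.

10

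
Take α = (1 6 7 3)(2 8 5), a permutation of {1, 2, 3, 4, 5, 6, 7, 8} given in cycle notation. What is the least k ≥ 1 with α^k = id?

12

The disjoint cycles have lengths 4, 3, 1.
The order of α is the least common multiple of its cycle lengths: lcm(4, 3) = 12.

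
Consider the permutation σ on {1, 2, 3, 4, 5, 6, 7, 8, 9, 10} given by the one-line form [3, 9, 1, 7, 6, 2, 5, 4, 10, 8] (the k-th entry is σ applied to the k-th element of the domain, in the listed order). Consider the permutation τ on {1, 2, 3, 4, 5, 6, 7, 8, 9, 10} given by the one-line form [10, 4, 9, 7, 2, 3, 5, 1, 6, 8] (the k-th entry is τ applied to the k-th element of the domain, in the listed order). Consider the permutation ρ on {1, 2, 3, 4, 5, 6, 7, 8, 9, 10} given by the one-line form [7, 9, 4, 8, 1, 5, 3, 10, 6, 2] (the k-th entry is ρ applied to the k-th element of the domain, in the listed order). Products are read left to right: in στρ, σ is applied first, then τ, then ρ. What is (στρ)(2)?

(στρ)(2) = ρ(τ(σ(2))). σ(2) = 9, then τ(9) = 6, then ρ(6) = 5, so the result is 5.

5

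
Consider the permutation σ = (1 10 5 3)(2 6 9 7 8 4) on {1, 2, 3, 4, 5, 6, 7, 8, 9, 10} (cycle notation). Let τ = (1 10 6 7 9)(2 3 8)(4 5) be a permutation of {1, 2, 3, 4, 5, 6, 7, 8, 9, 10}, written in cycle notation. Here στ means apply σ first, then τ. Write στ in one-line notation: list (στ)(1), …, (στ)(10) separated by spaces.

6 7 10 3 8 1 2 5 9 4

Chase each element through σ then τ: 1 → 10 → 6; 2 → 6 → 7; 3 → 1 → 10; 4 → 2 → 3; 5 → 3 → 8; 6 → 9 → 1; 7 → 8 → 2; 8 → 4 → 5; 9 → 7 → 9; 10 → 5 → 4.
Collecting the images, στ = [6 7 10 3 8 1 2 5 9 4].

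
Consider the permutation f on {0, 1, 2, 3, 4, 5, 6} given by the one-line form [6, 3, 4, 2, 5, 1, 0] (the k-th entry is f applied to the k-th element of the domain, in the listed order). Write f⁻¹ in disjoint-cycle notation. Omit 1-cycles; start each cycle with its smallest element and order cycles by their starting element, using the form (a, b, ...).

The cycle decomposition of f is (0, 6)(1, 3, 2, 4, 5).
The inverse reverses every cycle; in canonical form, f⁻¹ = (0, 6)(1, 5, 4, 2, 3).

(0, 6)(1, 5, 4, 2, 3)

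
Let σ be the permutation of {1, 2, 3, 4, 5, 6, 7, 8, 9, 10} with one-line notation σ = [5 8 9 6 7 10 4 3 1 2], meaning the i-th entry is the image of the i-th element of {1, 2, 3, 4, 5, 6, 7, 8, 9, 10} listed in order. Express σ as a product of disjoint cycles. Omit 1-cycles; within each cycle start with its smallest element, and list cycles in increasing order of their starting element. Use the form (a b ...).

(1 5 7 4 6 10 2 8 3 9)

From 1: 1 → 5 → 7 → 4 → 6 → 10 → 2 → 8 → 3 → 9 → 1, closing the cycle (1 5 7 4 6 10 2 8 3 9).
Repeating from the next unused element and collecting all non-trivial cycles gives (1 5 7 4 6 10 2 8 3 9).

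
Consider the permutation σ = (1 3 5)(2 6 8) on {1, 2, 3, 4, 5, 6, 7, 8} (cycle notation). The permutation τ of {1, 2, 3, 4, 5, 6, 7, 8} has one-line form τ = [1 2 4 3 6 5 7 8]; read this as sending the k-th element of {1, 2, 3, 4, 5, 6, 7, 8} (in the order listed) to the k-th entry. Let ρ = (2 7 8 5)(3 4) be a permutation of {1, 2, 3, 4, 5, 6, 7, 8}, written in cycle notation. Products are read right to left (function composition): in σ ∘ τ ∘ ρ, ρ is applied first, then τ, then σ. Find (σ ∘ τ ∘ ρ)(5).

Apply the permutations in order: ρ(5) = 2, then τ(2) = 2, then σ(2) = 6. So (σ ∘ τ ∘ ρ)(5) = 6.

6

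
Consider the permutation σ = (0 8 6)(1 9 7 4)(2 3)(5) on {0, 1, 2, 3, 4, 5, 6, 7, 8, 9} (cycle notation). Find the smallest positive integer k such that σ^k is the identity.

12

The disjoint cycles have lengths 4, 3, 2, 1.
The order of σ is the least common multiple of its cycle lengths: lcm(4, 3, 2) = 12.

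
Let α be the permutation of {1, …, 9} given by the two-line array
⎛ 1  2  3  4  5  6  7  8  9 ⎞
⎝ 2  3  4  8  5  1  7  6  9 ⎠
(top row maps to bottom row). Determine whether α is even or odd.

odd

In disjoint-cycle form the cycle lengths are 6, 1, 1, 1.
A cycle is odd iff its length is even; α has 1 even-length cycle, so sgn(α) = (−1)^1 and α is odd.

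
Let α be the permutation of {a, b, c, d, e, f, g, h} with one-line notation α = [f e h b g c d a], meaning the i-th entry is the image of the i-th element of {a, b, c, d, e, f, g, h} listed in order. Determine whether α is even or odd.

In disjoint-cycle form the cycle lengths are 4, 4.
A cycle of length ℓ contributes ℓ−1 transpositions, so α is a product of 3 + 3 = 6 transpositions — even.

even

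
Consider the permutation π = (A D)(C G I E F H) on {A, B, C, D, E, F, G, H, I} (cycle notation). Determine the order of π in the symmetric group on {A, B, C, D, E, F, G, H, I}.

The disjoint cycles have lengths 6, 2, 1.
The order is lcm(6, 2) = 6.

6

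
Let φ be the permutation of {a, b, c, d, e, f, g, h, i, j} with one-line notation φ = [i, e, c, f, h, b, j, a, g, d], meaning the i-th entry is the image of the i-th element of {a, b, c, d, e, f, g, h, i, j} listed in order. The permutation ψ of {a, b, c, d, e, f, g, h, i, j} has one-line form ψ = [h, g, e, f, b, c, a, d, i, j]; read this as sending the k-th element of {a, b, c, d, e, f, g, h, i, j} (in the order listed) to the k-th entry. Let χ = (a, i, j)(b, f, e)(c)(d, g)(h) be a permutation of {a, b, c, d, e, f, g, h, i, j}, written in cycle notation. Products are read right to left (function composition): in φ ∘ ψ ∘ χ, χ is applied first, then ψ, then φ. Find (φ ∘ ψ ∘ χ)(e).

Chase e: χ(e) = b; ψ(b) = g; φ(g) = j. Hence (φ ∘ ψ ∘ χ)(e) = j.

j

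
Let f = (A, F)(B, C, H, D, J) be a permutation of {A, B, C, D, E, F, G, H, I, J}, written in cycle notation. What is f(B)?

C

B appears in (B, C, H, D, J); the next entry (wrapping around) is C.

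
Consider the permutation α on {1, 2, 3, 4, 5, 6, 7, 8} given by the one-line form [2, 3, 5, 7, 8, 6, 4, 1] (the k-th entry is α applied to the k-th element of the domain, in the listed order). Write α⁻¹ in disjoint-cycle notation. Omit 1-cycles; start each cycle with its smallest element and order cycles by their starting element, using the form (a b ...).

First write α in disjoint cycles: (1 2 3 5 8)(4 7).
Reversing each cycle (and rotating so the smallest element leads) gives α⁻¹ = (1 8 5 3 2)(4 7).

(1 8 5 3 2)(4 7)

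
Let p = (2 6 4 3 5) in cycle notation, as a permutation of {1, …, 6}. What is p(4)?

In the cycle (2 6 4 3 5), 4 is followed by 3, so p(4) = 3.

3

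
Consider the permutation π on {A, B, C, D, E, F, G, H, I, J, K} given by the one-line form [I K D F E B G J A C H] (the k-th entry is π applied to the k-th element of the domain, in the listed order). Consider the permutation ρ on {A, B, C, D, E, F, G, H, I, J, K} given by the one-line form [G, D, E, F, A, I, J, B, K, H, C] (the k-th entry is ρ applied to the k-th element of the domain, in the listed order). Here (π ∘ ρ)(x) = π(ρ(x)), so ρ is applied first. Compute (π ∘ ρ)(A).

(π ∘ ρ)(A) = π(ρ(A)). ρ(A) = G, then π(G) = G. So (π ∘ ρ)(A) = G.

G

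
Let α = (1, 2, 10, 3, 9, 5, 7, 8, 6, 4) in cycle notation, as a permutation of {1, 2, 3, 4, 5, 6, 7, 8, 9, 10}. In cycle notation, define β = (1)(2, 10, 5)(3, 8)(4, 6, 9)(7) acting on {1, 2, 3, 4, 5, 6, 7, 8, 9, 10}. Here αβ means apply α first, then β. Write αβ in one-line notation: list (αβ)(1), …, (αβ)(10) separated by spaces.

10 5 4 1 7 6 3 9 2 8

For each element, apply α then β: 1 → 2 → 10; 2 → 10 → 5; 3 → 9 → 4; 4 → 1 → 1; 5 → 7 → 7; 6 → 4 → 6; 7 → 8 → 3; 8 → 6 → 9; 9 → 5 → 2; 10 → 3 → 8.
So αβ in one-line form is 10 5 4 1 7 6 3 9 2 8.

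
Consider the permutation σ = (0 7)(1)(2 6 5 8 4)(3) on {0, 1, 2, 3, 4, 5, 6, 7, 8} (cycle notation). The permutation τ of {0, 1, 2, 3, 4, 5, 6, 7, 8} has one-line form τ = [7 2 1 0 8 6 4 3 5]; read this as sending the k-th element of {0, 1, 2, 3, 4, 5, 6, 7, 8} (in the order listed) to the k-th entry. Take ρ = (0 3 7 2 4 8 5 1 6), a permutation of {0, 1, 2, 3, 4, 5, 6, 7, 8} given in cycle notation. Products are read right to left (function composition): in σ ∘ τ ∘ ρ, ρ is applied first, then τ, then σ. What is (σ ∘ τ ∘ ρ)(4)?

Chase 4: ρ(4) = 8; τ(8) = 5; σ(5) = 8. Hence (σ ∘ τ ∘ ρ)(4) = 8.

8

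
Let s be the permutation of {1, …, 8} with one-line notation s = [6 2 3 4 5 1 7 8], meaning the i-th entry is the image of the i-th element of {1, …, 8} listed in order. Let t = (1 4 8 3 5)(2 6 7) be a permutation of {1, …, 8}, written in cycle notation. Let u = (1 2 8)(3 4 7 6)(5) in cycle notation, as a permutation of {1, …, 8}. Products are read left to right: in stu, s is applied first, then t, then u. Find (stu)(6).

Apply the permutations in order: s(6) = 1, then t(1) = 4, then u(4) = 7. So (stu)(6) = 7.

7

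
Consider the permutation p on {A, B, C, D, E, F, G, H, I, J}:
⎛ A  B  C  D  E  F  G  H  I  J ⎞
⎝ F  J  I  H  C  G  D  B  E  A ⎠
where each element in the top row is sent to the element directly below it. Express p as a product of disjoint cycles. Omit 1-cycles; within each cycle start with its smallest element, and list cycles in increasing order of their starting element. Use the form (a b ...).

Iterating p from A gives A → F → G → D → H → B → J → A; that is the 7-cycle (A F G D H B J).
Continuing from each remaining unvisited element yields (A F G D H B J)(C I E).

(A F G D H B J)(C I E)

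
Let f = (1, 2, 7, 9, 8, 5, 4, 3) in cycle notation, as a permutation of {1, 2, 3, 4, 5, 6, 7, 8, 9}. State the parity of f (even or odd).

The cycle lengths are 8, 1.
A cycle is odd iff its length is even; f has 1 even-length cycle, so sgn(f) = (−1)^1 and f is odd.

odd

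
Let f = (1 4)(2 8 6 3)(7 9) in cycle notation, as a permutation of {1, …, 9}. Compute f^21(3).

2

3 lies in the 4-cycle (2 8 6 3).
On a 4-cycle, f^4 is the identity, so f^21 = f^1 there (21 ≡ 1 mod 4).
Stepping 1 place around the cycle: 3 → 2.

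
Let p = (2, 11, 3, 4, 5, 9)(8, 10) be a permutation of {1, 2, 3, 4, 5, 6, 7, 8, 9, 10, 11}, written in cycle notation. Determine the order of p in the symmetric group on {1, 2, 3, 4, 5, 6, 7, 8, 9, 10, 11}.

The cycle type of p is (6, 2, 1, 1, 1).
The order of p is the least common multiple of its cycle lengths: lcm(6, 2) = 6.

6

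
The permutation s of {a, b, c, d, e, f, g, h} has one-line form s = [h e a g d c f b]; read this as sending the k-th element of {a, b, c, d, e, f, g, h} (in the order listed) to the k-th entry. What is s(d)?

g

d is element number 4 of the domain, and entry number 4 of the one-line form is g, so s(d) = g.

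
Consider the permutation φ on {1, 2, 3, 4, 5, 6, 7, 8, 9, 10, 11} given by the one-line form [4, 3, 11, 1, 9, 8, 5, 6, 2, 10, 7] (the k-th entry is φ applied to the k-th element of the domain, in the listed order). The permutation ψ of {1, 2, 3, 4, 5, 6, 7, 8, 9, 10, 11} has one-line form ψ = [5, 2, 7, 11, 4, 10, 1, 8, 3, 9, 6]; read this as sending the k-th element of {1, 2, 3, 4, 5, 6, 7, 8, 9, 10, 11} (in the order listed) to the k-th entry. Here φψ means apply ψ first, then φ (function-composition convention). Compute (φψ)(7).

First apply ψ: ψ(7) = 1, then φ(1) = 4. Thus (φψ)(7) = 4.

4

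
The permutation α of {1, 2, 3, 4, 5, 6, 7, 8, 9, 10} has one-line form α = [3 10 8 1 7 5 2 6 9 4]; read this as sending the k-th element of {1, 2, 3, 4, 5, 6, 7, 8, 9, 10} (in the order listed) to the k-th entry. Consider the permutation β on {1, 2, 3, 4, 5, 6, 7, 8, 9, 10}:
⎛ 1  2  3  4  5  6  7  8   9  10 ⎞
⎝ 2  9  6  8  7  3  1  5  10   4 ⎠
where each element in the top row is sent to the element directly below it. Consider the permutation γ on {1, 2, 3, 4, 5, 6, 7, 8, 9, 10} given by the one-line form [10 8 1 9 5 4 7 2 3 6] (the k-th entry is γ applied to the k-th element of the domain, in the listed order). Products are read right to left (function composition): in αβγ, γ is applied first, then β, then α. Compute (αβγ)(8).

Chase 8: γ(8) = 2; β(2) = 9; α(9) = 9. Hence (αβγ)(8) = 9.

9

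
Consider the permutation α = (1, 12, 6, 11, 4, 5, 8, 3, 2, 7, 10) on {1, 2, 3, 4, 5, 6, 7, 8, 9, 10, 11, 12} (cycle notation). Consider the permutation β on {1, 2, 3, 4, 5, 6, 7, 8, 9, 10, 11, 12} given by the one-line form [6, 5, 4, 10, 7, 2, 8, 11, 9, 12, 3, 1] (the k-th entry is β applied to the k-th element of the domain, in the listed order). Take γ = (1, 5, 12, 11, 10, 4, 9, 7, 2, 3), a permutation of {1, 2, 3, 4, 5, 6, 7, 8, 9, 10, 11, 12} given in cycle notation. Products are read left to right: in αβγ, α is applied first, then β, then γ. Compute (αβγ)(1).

Apply the permutations in order: α(1) = 12, then β(12) = 1, then γ(1) = 5. So (αβγ)(1) = 5.

5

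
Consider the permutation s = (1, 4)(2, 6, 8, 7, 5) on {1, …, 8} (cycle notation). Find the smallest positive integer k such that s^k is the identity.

The cycle type of s is (5, 2, 1).
The order is lcm(5, 2) = 10.

10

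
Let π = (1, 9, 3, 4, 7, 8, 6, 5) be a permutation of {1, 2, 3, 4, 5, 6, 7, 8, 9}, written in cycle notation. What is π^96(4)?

4

4 lies in the 8-cycle (1, 9, 3, 4, 7, 8, 6, 5).
Powers repeat with period 8 on this cycle, and 96 mod 8 = 0, so π^96(4) = π^0(4).
So π^96(4) = 4.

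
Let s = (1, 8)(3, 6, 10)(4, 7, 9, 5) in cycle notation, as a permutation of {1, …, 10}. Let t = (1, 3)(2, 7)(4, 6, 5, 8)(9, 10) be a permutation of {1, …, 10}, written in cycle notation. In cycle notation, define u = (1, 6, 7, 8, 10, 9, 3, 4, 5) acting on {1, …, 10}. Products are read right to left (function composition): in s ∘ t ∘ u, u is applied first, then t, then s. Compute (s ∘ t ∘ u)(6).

2

(s ∘ t ∘ u)(6) = s(t(u(6))). u(6) = 7, then t(7) = 2, then s(2) = 2, so the result is 2.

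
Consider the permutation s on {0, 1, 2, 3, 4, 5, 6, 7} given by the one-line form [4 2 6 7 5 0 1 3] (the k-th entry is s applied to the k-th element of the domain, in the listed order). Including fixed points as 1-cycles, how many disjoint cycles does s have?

3

The cycle decomposition is (0, 4, 5)(1, 2, 6)(3, 7), which has 3 cycles (counting 1-cycles).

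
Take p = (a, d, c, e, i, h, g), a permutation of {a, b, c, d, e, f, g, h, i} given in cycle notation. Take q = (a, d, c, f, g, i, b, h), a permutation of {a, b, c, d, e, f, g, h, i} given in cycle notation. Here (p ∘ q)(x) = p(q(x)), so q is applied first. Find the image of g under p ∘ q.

h

q(g) = i, then p(i) = h; composing gives (p ∘ q)(g) = h.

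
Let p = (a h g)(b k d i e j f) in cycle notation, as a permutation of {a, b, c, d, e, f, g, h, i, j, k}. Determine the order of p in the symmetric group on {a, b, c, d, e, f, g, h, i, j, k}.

The cycle type of p is (7, 3, 1).
The order is lcm(7, 3) = 21.

21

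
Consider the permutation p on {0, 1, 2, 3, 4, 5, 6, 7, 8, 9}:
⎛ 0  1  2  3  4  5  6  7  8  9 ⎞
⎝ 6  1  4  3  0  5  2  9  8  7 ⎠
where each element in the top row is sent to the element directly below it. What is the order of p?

Writing p as disjoint cycles, the cycle lengths are 4, 2, 1, 1, 1, 1.
Since disjoint cycles commute, ord(p) = lcm(4, 2) = 4.

4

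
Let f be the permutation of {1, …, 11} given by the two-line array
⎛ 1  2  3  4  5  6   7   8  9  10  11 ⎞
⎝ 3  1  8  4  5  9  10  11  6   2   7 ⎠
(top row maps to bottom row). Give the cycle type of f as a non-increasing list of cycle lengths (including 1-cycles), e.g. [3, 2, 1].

[7, 2, 1, 1]

The disjoint cycles are (1, 3, 8, 11, 7, 10, 2)(4)(5)(6, 9), with lengths 7, 2, 1, 1 in non-increasing order.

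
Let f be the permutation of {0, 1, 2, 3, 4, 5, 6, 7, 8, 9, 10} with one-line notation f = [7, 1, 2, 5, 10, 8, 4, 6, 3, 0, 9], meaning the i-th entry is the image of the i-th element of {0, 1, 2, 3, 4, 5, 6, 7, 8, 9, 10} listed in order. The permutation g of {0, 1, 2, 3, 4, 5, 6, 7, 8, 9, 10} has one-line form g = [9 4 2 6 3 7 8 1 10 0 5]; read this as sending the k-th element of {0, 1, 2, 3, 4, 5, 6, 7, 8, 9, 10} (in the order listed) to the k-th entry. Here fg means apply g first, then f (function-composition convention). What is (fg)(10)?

First apply g: g(10) = 5, then f(5) = 8. Thus (fg)(10) = 8.

8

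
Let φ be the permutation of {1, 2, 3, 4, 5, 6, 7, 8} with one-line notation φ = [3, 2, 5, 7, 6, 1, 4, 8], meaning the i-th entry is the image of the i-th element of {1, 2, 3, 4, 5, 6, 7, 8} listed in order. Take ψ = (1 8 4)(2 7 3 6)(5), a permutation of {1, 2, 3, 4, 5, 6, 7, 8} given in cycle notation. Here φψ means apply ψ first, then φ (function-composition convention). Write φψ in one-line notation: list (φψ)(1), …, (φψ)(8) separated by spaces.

Chase each element through ψ then φ: 1 → 8 → 8; 2 → 7 → 4; 3 → 6 → 1; 4 → 1 → 3; 5 → 5 → 6; 6 → 2 → 2; 7 → 3 → 5; 8 → 4 → 7.
So φψ in one-line form is 8 4 1 3 6 2 5 7.

8 4 1 3 6 2 5 7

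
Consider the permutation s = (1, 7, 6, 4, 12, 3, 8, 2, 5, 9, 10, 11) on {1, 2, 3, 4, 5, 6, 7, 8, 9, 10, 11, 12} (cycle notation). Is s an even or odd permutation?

odd

The cycle lengths are 12.
A cycle is odd iff its length is even; s has 1 even-length cycle, so sgn(s) = (−1)^1 and s is odd.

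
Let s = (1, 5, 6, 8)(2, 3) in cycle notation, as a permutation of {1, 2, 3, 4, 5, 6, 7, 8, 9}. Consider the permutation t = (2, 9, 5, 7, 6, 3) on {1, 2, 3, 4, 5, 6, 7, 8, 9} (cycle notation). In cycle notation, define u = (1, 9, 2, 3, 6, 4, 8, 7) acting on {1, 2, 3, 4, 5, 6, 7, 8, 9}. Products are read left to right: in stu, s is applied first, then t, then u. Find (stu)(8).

9

Apply the permutations in order: s(8) = 1, then t(1) = 1, then u(1) = 9. So (stu)(8) = 9.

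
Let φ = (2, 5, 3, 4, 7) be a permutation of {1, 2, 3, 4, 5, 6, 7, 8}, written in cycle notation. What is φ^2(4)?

2

4 lies in the 5-cycle (2, 5, 3, 4, 7).
Stepping 2 places around the cycle: 4 → 7 → 2.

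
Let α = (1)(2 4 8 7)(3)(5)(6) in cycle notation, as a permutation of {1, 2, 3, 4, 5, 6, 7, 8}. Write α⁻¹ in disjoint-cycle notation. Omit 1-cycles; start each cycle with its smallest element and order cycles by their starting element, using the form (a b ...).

The inverse reverses each cycle.
After reversing and putting each cycle's least element first, α⁻¹ = (2 7 8 4).

(2 7 8 4)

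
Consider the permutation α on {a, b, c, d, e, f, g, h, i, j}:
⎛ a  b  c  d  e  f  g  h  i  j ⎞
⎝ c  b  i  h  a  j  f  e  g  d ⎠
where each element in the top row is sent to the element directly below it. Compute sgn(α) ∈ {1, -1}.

In disjoint-cycle form the cycle lengths are 9, 1.
A cycle of length ℓ contributes ℓ−1 transpositions, so α is a product of 8 transpositions — even.

1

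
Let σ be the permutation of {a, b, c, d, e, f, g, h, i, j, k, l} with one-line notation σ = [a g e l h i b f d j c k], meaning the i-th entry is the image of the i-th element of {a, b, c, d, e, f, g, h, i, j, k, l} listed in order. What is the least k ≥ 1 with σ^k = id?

8

Writing σ as disjoint cycles, the cycle lengths are 8, 2, 1, 1.
The order is lcm(8, 2) = 8.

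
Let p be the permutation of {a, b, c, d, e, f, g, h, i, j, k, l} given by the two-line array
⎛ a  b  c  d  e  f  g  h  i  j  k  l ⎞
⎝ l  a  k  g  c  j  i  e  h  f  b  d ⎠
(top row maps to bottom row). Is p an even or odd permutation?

even

In disjoint-cycle form the cycle lengths are 10, 2.
A cycle is odd iff its length is even; p has 2 even-length cycles, so sgn(p) = (−1)^2 and p is even.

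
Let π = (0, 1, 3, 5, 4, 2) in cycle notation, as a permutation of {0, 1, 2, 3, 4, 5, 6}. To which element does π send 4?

4 appears in (0, 1, 3, 5, 4, 2); the next entry (wrapping around) is 2.

2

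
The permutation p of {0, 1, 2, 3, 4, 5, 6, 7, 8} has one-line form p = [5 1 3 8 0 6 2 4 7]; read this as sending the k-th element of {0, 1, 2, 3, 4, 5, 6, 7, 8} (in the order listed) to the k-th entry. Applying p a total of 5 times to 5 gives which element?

7

Tracing 5 → 6 → … returns to 5 after 8 steps, so 5 lies in an 8-cycle (0, 5, 6, 2, 3, 8, 7, 4).
Stepping 5 places around the cycle: 5 → 6 → 2 → 3 → 8 → 7.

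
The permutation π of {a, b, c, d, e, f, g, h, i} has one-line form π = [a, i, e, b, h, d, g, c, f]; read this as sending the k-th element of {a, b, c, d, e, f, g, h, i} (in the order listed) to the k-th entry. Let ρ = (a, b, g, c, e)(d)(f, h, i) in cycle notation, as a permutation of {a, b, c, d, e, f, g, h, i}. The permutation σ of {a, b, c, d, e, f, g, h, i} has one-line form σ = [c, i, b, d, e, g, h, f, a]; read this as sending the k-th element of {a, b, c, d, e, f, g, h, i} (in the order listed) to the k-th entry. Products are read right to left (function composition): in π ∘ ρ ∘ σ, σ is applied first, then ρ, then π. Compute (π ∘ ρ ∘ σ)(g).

(π ∘ ρ ∘ σ)(g) = π(ρ(σ(g))). σ(g) = h, then ρ(h) = i, then π(i) = f, so the result is f.

f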